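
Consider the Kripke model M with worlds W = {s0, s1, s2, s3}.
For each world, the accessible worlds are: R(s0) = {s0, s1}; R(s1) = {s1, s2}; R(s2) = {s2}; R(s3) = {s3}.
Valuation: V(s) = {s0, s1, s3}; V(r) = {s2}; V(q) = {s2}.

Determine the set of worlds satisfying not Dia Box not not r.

s0, s3

Let φ = not Dia Box not not r. Evaluate φ at each world:
  s0 (successors {s0, s1}): φ is true.
  s1 (successors {s1, s2}): φ is false.
  s2 (successors {s2}): φ is false.
  s3 (successors {s3}): φ is true.
For instance, at s3:
  At s3: Dia Box not not r is false, so not Dia Box not not r is true.
    At s3: Dia Box not not r requires Box not not r at some successor in {s3}.
      At s3: Box not not r is false.
    So Dia Box not not r is false at s3.
Satisfying worlds: {s0, s3}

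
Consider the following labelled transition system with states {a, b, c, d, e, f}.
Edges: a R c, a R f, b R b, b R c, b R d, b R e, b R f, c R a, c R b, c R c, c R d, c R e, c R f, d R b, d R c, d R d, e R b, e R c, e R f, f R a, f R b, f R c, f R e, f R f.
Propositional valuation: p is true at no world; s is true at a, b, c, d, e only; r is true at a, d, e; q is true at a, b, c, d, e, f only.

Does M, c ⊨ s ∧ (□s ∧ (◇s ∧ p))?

No

Recall that □ψ holds at a world iff ψ holds at every accessible world, and ◇ψ holds iff ψ holds at some accessible world.
At c: s is true, □s ∧ (◇s ∧ p) is false, so s ∧ (□s ∧ (◇s ∧ p)) is false.
  At c: □s is false, ◇s ∧ p is false, so □s ∧ (◇s ∧ p) is false.
    At c: □s requires s at every successor {a, b, c, d, e, f}.
      s fails at f, so □s is false at c.
    At c: ◇s is true, p is false, so ◇s ∧ p is false.
      At c: ◇s requires s at some successor in {a, b, c, d, e, f}.
        s holds at a, so ◇s is true at c.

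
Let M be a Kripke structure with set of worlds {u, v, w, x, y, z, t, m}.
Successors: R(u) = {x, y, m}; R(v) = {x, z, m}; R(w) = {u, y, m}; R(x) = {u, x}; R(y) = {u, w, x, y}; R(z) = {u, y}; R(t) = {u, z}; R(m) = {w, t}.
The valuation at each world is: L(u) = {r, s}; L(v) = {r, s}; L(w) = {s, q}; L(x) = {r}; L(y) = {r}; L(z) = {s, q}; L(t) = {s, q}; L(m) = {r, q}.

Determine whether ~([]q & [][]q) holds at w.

At w: []q & [][]q is false, so ~([]q & [][]q) is true.
  At w: []q is false, [][]q is false, so []q & [][]q is false.
    At w: []q requires q at every successor {u, y, m}.
      q fails at u, so []q is false at w.
    At w: [][]q requires []q at every successor {u, y, m}.
      []q fails at u, so [][]q is false at w.

Yes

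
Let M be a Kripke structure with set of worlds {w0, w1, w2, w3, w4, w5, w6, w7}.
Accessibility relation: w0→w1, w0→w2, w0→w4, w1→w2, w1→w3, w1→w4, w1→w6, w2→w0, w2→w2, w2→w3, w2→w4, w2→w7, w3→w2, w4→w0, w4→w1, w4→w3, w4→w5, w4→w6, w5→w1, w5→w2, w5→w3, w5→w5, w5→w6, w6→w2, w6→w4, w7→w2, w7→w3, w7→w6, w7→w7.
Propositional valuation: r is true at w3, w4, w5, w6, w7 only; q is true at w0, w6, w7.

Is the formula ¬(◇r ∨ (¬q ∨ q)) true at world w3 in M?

No

At w3: ◇r ∨ (¬q ∨ q) is true, so ¬(◇r ∨ (¬q ∨ q)) is false.
  At w3: ◇r is false, ¬q ∨ q is true, so ◇r ∨ (¬q ∨ q) is true.
    At w3: ◇r requires r at some successor in {w2}.
      At w2: r is false.
    So ◇r is false at w3.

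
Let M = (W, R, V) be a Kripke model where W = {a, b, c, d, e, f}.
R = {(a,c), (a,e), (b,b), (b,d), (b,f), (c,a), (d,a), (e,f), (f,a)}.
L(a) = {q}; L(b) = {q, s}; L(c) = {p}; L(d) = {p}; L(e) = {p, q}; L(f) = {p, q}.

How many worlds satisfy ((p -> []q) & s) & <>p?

Let φ = ((p -> []q) & s) & <>p. Evaluate φ at each world:
  a (successors {c, e}): φ is false.
  b (successors {b, d, f}): φ is true.
  c (successors {a}): φ is false.
  d (successors {a}): φ is false.
  e (successors {f}): φ is false.
  f (successors {a}): φ is false.
For instance, at d:
  At d: (p -> []q) & s is false, <>p is false, so ((p -> []q) & s) & <>p is false.
    At d: p -> []q is true, s is false, so (p -> []q) & s is false.
      At d: p is true, []q is true, so p -> []q is true.
    At d: <>p requires p at some successor in {a}.
      At a: p is false.
    So <>p is false at d.
Satisfying worlds: {b}

1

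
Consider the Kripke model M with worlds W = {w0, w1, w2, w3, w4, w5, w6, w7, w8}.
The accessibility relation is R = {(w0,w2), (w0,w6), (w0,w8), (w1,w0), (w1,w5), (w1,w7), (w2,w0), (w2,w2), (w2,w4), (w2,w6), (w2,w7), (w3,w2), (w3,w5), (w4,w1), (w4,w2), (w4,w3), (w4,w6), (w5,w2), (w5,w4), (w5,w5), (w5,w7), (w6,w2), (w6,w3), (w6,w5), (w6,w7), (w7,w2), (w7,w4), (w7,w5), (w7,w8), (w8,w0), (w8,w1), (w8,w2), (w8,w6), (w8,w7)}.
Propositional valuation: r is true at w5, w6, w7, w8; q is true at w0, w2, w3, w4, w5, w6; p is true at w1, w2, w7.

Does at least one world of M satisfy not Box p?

Let φ = not Box p. Evaluate φ at each world:
  w0 (successors {w2, w6, w8}): φ is true.
  w1 (successors {w0, w5, w7}): φ is true.
  w2 (successors {w0, w2, w4, w6, w7}): φ is true.
  w3 (successors {w2, w5}): φ is true.
  w4 (successors {w1, w2, w3, w6}): φ is true.
  w5 (successors {w2, w4, w5, w7}): φ is true.
  w6 (successors {w2, w3, w5, w7}): φ is true.
  w7 (successors {w2, w4, w5, w8}): φ is true.
  w8 (successors {w0, w1, w2, w6, w7}): φ is true.
Detail at w0 (witness):
  At w0: Box p is false, so not Box p is true.
    At w0: Box p requires p at every successor {w2, w6, w8}.
      p fails at w6, so Box p is false at w0.

Yes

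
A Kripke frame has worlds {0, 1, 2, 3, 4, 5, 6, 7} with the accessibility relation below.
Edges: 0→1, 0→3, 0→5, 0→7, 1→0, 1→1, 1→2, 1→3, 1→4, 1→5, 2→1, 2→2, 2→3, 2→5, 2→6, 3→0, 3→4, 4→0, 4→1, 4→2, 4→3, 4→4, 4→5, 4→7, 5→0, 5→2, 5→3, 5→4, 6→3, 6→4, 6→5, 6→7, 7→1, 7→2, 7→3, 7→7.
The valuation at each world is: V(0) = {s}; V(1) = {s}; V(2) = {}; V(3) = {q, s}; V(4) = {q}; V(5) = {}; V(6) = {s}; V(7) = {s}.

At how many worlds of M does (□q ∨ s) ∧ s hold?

Let φ = (□q ∨ s) ∧ s. Evaluate φ at each world:
  0 (successors {1, 3, 5, 7}): φ is true.
  1 (successors {0, 1, 2, 3, 4, 5}): φ is true.
  2 (successors {1, 2, 3, 5, 6}): φ is false.
  3 (successors {0, 4}): φ is true.
  4 (successors {0, 1, 2, 3, 4, 5, 7}): φ is false.
  5 (successors {0, 2, 3, 4}): φ is false.
  6 (successors {3, 4, 5, 7}): φ is true.
  7 (successors {1, 2, 3, 7}): φ is true.
For instance, at 1:
  At 1: □q ∨ s is true, s is true, so (□q ∨ s) ∧ s is true.
    At 1: □q is false, s is true, so □q ∨ s is true.
      At 1: □q requires q at every successor {0, 1, 2, 3, 4, 5}.
        q fails at 0, so □q is false at 1.
Satisfying worlds: {0, 1, 3, 6, 7}

5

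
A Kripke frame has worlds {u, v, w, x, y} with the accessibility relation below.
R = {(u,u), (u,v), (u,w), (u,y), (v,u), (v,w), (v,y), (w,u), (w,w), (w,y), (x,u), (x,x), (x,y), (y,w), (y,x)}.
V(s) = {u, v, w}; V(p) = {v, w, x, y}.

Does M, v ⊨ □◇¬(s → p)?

At v: □◇¬(s → p) requires ◇¬(s → p) at every successor {u, w, y}.
  ◇¬(s → p) fails at y, so □◇¬(s → p) is false at v.
    At y: ◇¬(s → p) requires ¬(s → p) at some successor in {w, x}.
      At w: ¬(s → p) is false.
      At x: ¬(s → p) is false.
    So ◇¬(s → p) is false at y.

No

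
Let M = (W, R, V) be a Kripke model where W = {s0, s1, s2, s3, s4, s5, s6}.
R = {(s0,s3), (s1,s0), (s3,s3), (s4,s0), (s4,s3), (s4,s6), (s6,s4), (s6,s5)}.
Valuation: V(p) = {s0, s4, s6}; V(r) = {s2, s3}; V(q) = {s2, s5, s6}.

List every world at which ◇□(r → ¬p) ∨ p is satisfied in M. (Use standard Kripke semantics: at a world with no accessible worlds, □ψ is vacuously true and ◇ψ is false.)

Recall that □ψ holds at a world iff ψ holds at every accessible world, and ◇ψ holds iff ψ holds at some accessible world.
Let φ = ◇□(r → ¬p) ∨ p. Evaluate φ at each world:
  s0 (successors {s3}): φ is true.
  s1 (successors {s0}): φ is true.
  s2 (successors ∅): φ is false.
  s3 (successors {s3}): φ is true.
  s4 (successors {s0, s3, s6}): φ is true.
  s5 (successors ∅): φ is false.
  s6 (successors {s4, s5}): φ is true.
For instance, at s1:
  At s1: ◇□(r → ¬p) is true, p is false, so ◇□(r → ¬p) ∨ p is true.
    At s1: ◇□(r → ¬p) requires □(r → ¬p) at some successor in {s0}.
      □(r → ¬p) holds at s0, so ◇□(r → ¬p) is true at s1.
Satisfying worlds: {s0, s1, s3, s4, s6}

s0, s1, s3, s4, s6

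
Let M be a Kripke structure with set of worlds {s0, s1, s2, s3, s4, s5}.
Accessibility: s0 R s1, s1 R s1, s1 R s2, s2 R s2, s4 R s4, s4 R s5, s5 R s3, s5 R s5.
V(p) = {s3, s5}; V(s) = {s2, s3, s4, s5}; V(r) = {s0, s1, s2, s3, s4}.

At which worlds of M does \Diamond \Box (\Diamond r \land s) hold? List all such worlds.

s1, s2, s4, s5

Let φ = \Diamond \Box (\Diamond r \land s). Evaluate φ at each world:
  s0 (successors {s1}): φ is false.
  s1 (successors {s1, s2}): φ is true.
  s2 (successors {s2}): φ is true.
  s3 (successors ∅): φ is false.
  s4 (successors {s4, s5}): φ is true.
  s5 (successors {s3, s5}): φ is true.
For instance, at s4:
  At s4: \Diamond \Box (\Diamond r \land s) requires \Box (\Diamond r \land s) at some successor in {s4, s5}.
    \Box (\Diamond r \land s) holds at s4, so \Diamond \Box (\Diamond r \land s) is true at s4.
      At s4: \Box (\Diamond r \land s) requires \Diamond r \land s at every successor {s4, s5}.
        At s4: \Diamond r \land s is true.
        At s5: \Diamond r \land s is true.
      So \Box (\Diamond r \land s) is true at s4.
Satisfying worlds: {s1, s2, s4, s5}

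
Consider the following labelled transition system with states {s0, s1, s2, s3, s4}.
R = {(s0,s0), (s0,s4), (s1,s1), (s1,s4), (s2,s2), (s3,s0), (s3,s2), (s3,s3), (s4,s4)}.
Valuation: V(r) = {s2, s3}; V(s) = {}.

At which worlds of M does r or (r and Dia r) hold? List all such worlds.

s2, s3

Let φ = r or (r and Dia r). Evaluate φ at each world:
  s0 (successors {s0, s4}): φ is false.
  s1 (successors {s1, s4}): φ is false.
  s2 (successors {s2}): φ is true.
  s3 (successors {s0, s2, s3}): φ is true.
  s4 (successors {s4}): φ is false.
For instance, at s3:
  At s3: r is true, r and Dia r is true, so r or (r and Dia r) is true.
    At s3: r is true, Dia r is true, so r and Dia r is true.
      At s3: Dia r requires r at some successor in {s0, s2, s3}.
        r holds at s2, so Dia r is true at s3.
Satisfying worlds: {s2, s3}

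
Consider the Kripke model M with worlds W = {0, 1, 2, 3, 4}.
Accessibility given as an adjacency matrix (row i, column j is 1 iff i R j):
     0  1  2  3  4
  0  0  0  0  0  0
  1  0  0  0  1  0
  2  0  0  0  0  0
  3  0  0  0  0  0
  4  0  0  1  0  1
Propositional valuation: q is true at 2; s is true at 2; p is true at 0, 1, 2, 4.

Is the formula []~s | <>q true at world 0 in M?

Yes

At 0: []~s is true, <>q is false, so []~s | <>q is true.
  At 0: no accessible worlds, so []~s holds vacuously.
  At 0: no accessible worlds, so <>q is false.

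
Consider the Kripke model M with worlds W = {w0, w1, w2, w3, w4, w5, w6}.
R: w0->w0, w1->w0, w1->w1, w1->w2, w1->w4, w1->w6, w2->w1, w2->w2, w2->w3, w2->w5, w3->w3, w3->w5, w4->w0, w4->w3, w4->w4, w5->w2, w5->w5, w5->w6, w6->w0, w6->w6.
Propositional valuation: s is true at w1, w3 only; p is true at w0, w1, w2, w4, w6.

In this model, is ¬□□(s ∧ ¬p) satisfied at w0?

Yes

At w0: □□(s ∧ ¬p) is false, so ¬□□(s ∧ ¬p) is true.
  At w0: □□(s ∧ ¬p) requires □(s ∧ ¬p) at every successor {w0}.
    □(s ∧ ¬p) fails at w0, so □□(s ∧ ¬p) is false at w0.
      At w0: □(s ∧ ¬p) requires s ∧ ¬p at every successor {w0}.
        s ∧ ¬p fails at w0, so □(s ∧ ¬p) is false at w0.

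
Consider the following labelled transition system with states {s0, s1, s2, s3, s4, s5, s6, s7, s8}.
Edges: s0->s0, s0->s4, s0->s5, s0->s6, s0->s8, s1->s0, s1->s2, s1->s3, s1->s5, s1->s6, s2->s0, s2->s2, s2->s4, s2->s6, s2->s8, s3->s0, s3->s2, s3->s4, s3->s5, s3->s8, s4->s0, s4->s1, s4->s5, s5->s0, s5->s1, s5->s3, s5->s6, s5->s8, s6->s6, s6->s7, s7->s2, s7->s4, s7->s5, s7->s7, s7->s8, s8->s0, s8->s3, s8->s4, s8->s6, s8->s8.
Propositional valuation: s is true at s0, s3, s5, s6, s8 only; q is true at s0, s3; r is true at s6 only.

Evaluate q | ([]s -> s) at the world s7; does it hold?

Yes

At s7: q is false, []s -> s is true, so q | ([]s -> s) is true.
  At s7: []s is false, s is false, so []s -> s is true.
    At s7: []s requires s at every successor {s2, s4, s5, s7, s8}.
      s fails at s2, so []s is false at s7.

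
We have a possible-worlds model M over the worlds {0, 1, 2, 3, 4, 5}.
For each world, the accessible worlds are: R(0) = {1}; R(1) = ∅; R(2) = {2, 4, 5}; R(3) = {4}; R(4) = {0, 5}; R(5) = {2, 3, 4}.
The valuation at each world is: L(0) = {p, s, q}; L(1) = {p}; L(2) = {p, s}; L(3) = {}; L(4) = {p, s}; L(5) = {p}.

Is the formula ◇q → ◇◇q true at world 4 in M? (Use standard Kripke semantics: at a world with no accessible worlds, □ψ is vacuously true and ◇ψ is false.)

No

Recall that ◇ψ holds at a world iff ψ holds at some accessible world.
At 4: ◇q is true, ◇◇q is false, so ◇q → ◇◇q is false.
  At 4: ◇q requires q at some successor in {0, 5}.
    q holds at 0, so ◇q is true at 4.
  At 4: ◇◇q requires ◇q at some successor in {0, 5}.
    At 0: ◇q is false.
    At 5: ◇q is false.
  So ◇◇q is false at 4.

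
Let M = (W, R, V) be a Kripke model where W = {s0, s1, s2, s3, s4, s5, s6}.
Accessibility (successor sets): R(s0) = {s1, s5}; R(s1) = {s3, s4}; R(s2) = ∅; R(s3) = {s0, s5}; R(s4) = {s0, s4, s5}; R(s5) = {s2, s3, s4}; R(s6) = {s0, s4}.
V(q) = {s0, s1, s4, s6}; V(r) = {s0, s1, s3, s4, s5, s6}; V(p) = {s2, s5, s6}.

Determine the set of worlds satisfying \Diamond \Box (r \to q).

Let φ = \Diamond \Box (r \to q). Evaluate φ at each world:
  s0 (successors {s1, s5}): φ is false.
  s1 (successors {s3, s4}): φ is false.
  s2 (successors ∅): φ is false.
  s3 (successors {s0, s5}): φ is false.
  s4 (successors {s0, s4, s5}): φ is false.
  s5 (successors {s2, s3, s4}): φ is true.
  s6 (successors {s0, s4}): φ is false.
For instance, at s5:
  At s5: \Diamond \Box (r \to q) requires \Box (r \to q) at some successor in {s2, s3, s4}.
    \Box (r \to q) holds at s2, so \Diamond \Box (r \to q) is true at s5.
      At s2: no accessible worlds, so \Box (r \to q) holds vacuously.
Satisfying worlds: {s5}

s5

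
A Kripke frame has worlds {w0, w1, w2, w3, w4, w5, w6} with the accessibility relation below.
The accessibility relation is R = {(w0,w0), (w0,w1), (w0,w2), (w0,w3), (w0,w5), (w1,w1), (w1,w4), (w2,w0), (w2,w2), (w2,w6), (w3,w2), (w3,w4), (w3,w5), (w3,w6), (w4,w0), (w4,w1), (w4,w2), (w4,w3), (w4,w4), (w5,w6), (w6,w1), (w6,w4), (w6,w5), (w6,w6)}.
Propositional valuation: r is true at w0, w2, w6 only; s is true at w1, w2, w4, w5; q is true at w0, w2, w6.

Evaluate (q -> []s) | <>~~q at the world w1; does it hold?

At w1: q -> []s is true, <>~~q is false, so (q -> []s) | <>~~q is true.
  At w1: q is false, []s is true, so q -> []s is true.
    At w1: []s requires s at every successor {w1, w4}.
      At w1: s is true.
      At w4: s is true.
    So []s is true at w1.
  At w1: <>~~q requires ~~q at some successor in {w1, w4}.
    At w1: ~~q is false.
    At w4: ~~q is false.
  So <>~~q is false at w1.

Yes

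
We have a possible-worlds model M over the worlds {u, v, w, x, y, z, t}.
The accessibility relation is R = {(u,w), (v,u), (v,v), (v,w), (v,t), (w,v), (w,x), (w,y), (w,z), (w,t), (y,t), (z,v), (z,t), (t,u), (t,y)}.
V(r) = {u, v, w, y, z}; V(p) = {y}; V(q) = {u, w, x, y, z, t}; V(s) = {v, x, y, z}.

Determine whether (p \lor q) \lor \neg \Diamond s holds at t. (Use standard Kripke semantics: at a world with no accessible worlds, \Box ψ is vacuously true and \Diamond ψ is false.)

Yes

At t: p \lor q is true, \neg \Diamond s is false, so (p \lor q) \lor \neg \Diamond s is true.
  At t: \Diamond s is true, so \neg \Diamond s is false.
    At t: \Diamond s requires s at some successor in {u, y}.
      s holds at y, so \Diamond s is true at t.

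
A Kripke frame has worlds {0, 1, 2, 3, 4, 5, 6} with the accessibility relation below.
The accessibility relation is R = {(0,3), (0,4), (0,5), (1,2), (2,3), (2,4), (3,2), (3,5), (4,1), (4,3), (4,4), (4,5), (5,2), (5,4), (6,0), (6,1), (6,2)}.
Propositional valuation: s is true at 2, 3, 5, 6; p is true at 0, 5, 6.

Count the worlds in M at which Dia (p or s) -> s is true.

Let φ = Dia (p or s) -> s. Evaluate φ at each world:
  0 (successors {3, 4, 5}): φ is false.
  1 (successors {2}): φ is false.
  2 (successors {3, 4}): φ is true.
  3 (successors {2, 5}): φ is true.
  4 (successors {1, 3, 4, 5}): φ is false.
  5 (successors {2, 4}): φ is true.
  6 (successors {0, 1, 2}): φ is true.
For instance, at 1:
  At 1: Dia (p or s) is true, s is false, so Dia (p or s) -> s is false.
    At 1: Dia (p or s) requires p or s at some successor in {2}.
      p or s holds at 2, so Dia (p or s) is true at 1.
Satisfying worlds: {2, 3, 5, 6}

4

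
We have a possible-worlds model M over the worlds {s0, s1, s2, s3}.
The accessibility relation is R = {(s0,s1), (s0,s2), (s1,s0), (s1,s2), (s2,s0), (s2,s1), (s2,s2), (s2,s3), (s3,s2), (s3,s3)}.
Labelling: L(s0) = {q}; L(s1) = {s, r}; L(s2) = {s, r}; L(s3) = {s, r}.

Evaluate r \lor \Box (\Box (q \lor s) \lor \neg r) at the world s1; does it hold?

Yes

At s1: r is true, \Box (\Box (q \lor s) \lor \neg r) is true, so r \lor \Box (\Box (q \lor s) \lor \neg r) is true.
  At s1: \Box (\Box (q \lor s) \lor \neg r) requires \Box (q \lor s) \lor \neg r at every successor {s0, s2}.
      At s0: \Box (q \lor s) is true, \neg r is true, so \Box (q \lor s) \lor \neg r is true.
      At s2: \Box (q \lor s) is true, \neg r is false, so \Box (q \lor s) \lor \neg r is true.
  So \Box (\Box (q \lor s) \lor \neg r) is true at s1.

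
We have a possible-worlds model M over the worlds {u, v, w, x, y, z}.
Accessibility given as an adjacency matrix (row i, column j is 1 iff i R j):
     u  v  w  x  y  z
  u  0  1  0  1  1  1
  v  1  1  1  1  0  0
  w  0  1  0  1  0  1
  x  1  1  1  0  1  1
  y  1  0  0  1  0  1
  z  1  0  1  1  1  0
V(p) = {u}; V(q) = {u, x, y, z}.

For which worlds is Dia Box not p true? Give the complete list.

Recall that Box ψ holds at a world iff ψ holds at every accessible world, and Dia ψ holds iff ψ holds at some accessible world.
Let φ = Dia Box not p. Evaluate φ at each world:
  u (successors {v, x, y, z}): φ is false.
  v (successors {u, v, w, x}): φ is true.
  w (successors {v, x, z}): φ is false.
  x (successors {u, v, w, y, z}): φ is true.
  y (successors {u, x, z}): φ is true.
  z (successors {u, w, x, y}): φ is true.
For instance, at u:
  At u: Dia Box not p requires Box not p at some successor in {v, x, y, z}.
    At v: Box not p is false.
    At x: Box not p is false.
    At y: Box not p is false.
    At z: Box not p is false.
  So Dia Box not p is false at u.
Satisfying worlds: {v, x, y, z}

v, x, y, z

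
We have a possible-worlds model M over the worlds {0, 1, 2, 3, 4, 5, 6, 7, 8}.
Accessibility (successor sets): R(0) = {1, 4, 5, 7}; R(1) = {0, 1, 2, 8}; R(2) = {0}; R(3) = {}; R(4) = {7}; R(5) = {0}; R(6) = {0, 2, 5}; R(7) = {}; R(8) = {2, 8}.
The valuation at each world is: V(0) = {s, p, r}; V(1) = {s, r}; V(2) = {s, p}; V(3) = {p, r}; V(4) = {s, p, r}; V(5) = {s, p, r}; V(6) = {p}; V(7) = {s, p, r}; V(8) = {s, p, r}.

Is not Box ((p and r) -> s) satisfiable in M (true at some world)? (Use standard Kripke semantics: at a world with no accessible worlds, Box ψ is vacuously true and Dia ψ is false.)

Let φ = not Box ((p and r) -> s). Evaluate φ at each world:
  0 (successors {1, 4, 5, 7}): φ is false.
  1 (successors {0, 1, 2, 8}): φ is false.
  2 (successors {0}): φ is false.
  3 (successors ∅): φ is false.
  4 (successors {7}): φ is false.
  5 (successors {0}): φ is false.
  6 (successors {0, 2, 5}): φ is false.
  7 (successors ∅): φ is false.
  8 (successors {2, 8}): φ is false.
For instance, at 6:
  At 6: Box ((p and r) -> s) is true, so not Box ((p and r) -> s) is false.
    At 6: Box ((p and r) -> s) requires (p and r) -> s at every successor {0, 2, 5}.
      At 0: (p and r) -> s is true.
      At 2: (p and r) -> s is true.
      At 5: (p and r) -> s is true.
    So Box ((p and r) -> s) is true at 6.

No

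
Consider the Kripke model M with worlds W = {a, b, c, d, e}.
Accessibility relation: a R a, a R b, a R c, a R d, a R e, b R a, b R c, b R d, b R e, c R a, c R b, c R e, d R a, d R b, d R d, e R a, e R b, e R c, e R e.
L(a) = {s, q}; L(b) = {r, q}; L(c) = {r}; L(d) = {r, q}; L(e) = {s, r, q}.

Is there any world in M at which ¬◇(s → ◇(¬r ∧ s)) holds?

No

Let φ = ¬◇(s → ◇(¬r ∧ s)). Evaluate φ at each world:
  a (successors {a, b, c, d, e}): φ is false.
  b (successors {a, c, d, e}): φ is false.
  c (successors {a, b, e}): φ is false.
  d (successors {a, b, d}): φ is false.
  e (successors {a, b, c, e}): φ is false.
For instance, at c:
  At c: ◇(s → ◇(¬r ∧ s)) is true, so ¬◇(s → ◇(¬r ∧ s)) is false.
    At c: ◇(s → ◇(¬r ∧ s)) requires s → ◇(¬r ∧ s) at some successor in {a, b, e}.
      s → ◇(¬r ∧ s) holds at a, so ◇(s → ◇(¬r ∧ s)) is true at c.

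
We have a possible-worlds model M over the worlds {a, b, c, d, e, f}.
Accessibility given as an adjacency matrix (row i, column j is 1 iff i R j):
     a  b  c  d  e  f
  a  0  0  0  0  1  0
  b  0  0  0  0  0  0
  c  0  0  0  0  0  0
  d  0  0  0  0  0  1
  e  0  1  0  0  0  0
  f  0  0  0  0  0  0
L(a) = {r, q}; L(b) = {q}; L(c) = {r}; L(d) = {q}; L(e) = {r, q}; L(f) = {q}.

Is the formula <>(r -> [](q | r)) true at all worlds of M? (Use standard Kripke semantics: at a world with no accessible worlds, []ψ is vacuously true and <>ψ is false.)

No

Recall that []ψ holds at a world iff ψ holds at every accessible world, and <>ψ holds iff ψ holds at some accessible world.
Let φ = <>(r -> [](q | r)). Evaluate φ at each world:
  a (successors {e}): φ is true.
  b (successors ∅): φ is false.
  c (successors ∅): φ is false.
  d (successors {f}): φ is true.
  e (successors {b}): φ is true.
  f (successors ∅): φ is false.
Detail at b (counterexample):
  At b: no accessible worlds, so <>(r -> [](q | r)) is false.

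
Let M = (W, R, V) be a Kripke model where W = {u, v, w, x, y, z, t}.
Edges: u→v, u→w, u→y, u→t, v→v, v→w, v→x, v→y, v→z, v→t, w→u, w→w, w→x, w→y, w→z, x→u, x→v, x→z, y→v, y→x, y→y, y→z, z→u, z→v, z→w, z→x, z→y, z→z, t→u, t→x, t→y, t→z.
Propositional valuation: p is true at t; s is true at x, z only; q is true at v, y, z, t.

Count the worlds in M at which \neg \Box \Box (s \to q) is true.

7

Let φ = \neg \Box \Box (s \to q). Evaluate φ at each world:
  u (successors {v, w, y, t}): φ is true.
  v (successors {v, w, x, y, z, t}): φ is true.
  w (successors {u, w, x, y, z}): φ is true.
  x (successors {u, v, z}): φ is true.
  y (successors {v, x, y, z}): φ is true.
  z (successors {u, v, w, x, y, z}): φ is true.
  t (successors {u, x, y, z}): φ is true.
For instance, at z:
  At z: \Box \Box (s \to q) is false, so \neg \Box \Box (s \to q) is true.
    At z: \Box \Box (s \to q) requires \Box (s \to q) at every successor {u, v, w, x, y, z}.
      \Box (s \to q) fails at v, so \Box \Box (s \to q) is false at z.
Satisfying worlds: {u, v, w, x, y, z, t}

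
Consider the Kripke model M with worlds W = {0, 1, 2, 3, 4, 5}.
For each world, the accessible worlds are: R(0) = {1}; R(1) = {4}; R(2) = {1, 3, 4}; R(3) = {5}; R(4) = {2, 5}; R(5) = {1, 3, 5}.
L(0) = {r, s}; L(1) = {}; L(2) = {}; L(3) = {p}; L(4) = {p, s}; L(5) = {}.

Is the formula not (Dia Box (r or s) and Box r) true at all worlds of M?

Let φ = not (Dia Box (r or s) and Box r). Evaluate φ at each world:
  0 (successors {1}): φ is true.
  1 (successors {4}): φ is true.
  2 (successors {1, 3, 4}): φ is true.
  3 (successors {5}): φ is true.
  4 (successors {2, 5}): φ is true.
  5 (successors {1, 3, 5}): φ is true.
For instance, at 3:
  At 3: Dia Box (r or s) and Box r is false, so not (Dia Box (r or s) and Box r) is true.
    At 3: Dia Box (r or s) is false, Box r is false, so Dia Box (r or s) and Box r is false.
      At 3: Dia Box (r or s) requires Box (r or s) at some successor in {5}.
        At 5: Box (r or s) is false.
      So Dia Box (r or s) is false at 3.
      At 3: Box r requires r at every successor {5}.
        r fails at 5, so Box r is false at 3.

Yes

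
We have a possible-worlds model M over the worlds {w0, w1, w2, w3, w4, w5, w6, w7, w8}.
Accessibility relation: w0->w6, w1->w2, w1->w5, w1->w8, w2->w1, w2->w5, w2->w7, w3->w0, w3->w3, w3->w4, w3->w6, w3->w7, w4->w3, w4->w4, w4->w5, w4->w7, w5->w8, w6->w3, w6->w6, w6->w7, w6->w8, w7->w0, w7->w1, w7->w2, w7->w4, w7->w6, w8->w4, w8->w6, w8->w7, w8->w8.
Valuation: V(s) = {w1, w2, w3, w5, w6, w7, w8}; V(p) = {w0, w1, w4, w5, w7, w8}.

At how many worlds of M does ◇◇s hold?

9

Let φ = ◇◇s. Evaluate φ at each world:
  w0 (successors {w6}): φ is true.
  w1 (successors {w2, w5, w8}): φ is true.
  w2 (successors {w1, w5, w7}): φ is true.
  w3 (successors {w0, w3, w4, w6, w7}): φ is true.
  w4 (successors {w3, w4, w5, w7}): φ is true.
  w5 (successors {w8}): φ is true.
  w6 (successors {w3, w6, w7, w8}): φ is true.
  w7 (successors {w0, w1, w2, w4, w6}): φ is true.
  w8 (successors {w4, w6, w7, w8}): φ is true.
For instance, at w3:
  At w3: ◇◇s requires ◇s at some successor in {w0, w3, w4, w6, w7}.
    ◇s holds at w0, so ◇◇s is true at w3.
      At w0: ◇s requires s at some successor in {w6}.
        s holds at w6, so ◇s is true at w0.
Satisfying worlds: {w0, w1, w2, w3, w4, w5, w6, w7, w8}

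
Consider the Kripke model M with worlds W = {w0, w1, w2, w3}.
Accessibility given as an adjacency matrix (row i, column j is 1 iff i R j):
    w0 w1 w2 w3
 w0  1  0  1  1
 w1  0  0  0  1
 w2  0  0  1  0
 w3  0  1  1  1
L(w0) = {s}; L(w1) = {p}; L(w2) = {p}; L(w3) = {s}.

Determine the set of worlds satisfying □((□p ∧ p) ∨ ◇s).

Let φ = □((□p ∧ p) ∨ ◇s). Evaluate φ at each world:
  w0 (successors {w0, w2, w3}): φ is true.
  w1 (successors {w3}): φ is true.
  w2 (successors {w2}): φ is true.
  w3 (successors {w1, w2, w3}): φ is true.
For instance, at w1:
  At w1: □((□p ∧ p) ∨ ◇s) requires (□p ∧ p) ∨ ◇s at every successor {w3}.
      At w3: □p ∧ p is false, ◇s is true, so (□p ∧ p) ∨ ◇s is true.
  So □((□p ∧ p) ∨ ◇s) is true at w1.
Satisfying worlds: {w0, w1, w2, w3}

w0, w1, w2, w3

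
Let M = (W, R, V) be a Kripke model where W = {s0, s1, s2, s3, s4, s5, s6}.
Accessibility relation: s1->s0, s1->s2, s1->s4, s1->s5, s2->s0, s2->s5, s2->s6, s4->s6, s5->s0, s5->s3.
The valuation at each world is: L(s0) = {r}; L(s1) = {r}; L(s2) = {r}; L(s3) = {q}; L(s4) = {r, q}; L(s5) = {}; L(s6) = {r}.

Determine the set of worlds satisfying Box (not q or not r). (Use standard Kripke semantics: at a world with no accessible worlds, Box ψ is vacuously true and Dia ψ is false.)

Let φ = Box (not q or not r). Evaluate φ at each world:
  s0 (successors ∅): φ is true.
  s1 (successors {s0, s2, s4, s5}): φ is false.
  s2 (successors {s0, s5, s6}): φ is true.
  s3 (successors ∅): φ is true.
  s4 (successors {s6}): φ is true.
  s5 (successors {s0, s3}): φ is true.
  s6 (successors ∅): φ is true.
For instance, at s1:
  At s1: Box (not q or not r) requires not q or not r at every successor {s0, s2, s4, s5}.
    not q or not r fails at s4, so Box (not q or not r) is false at s1.
Satisfying worlds: {s0, s2, s3, s4, s5, s6}

s0, s2, s3, s4, s5, s6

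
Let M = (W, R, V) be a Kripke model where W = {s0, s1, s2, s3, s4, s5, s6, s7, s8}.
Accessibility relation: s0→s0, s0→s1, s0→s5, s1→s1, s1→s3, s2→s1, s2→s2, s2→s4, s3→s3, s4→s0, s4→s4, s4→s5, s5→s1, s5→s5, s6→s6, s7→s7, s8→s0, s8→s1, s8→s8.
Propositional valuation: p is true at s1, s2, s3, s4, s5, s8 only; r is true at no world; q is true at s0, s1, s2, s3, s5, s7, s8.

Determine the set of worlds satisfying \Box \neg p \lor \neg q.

s4, s6, s7

Let φ = \Box \neg p \lor \neg q. Evaluate φ at each world:
  s0 (successors {s0, s1, s5}): φ is false.
  s1 (successors {s1, s3}): φ is false.
  s2 (successors {s1, s2, s4}): φ is false.
  s3 (successors {s3}): φ is false.
  s4 (successors {s0, s4, s5}): φ is true.
  s5 (successors {s1, s5}): φ is false.
  s6 (successors {s6}): φ is true.
  s7 (successors {s7}): φ is true.
  s8 (successors {s0, s1, s8}): φ is false.
For instance, at s0:
  At s0: \Box \neg p is false, \neg q is false, so \Box \neg p \lor \neg q is false.
    At s0: \Box \neg p requires \neg p at every successor {s0, s1, s5}.
      \neg p fails at s1, so \Box \neg p is false at s0.
Satisfying worlds: {s4, s6, s7}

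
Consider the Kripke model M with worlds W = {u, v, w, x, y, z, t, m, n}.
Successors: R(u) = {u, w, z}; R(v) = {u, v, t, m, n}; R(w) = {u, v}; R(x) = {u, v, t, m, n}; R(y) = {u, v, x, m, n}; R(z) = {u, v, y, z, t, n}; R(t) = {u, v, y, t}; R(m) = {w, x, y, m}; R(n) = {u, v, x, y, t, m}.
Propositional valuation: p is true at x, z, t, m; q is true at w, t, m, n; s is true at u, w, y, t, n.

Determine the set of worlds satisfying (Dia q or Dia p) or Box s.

u, v, x, y, z, t, m, n

Let φ = (Dia q or Dia p) or Box s. Evaluate φ at each world:
  u (successors {u, w, z}): φ is true.
  v (successors {u, v, t, m, n}): φ is true.
  w (successors {u, v}): φ is false.
  x (successors {u, v, t, m, n}): φ is true.
  y (successors {u, v, x, m, n}): φ is true.
  z (successors {u, v, y, z, t, n}): φ is true.
  t (successors {u, v, y, t}): φ is true.
  m (successors {w, x, y, m}): φ is true.
  n (successors {u, v, x, y, t, m}): φ is true.
For instance, at w:
  At w: Dia q or Dia p is false, Box s is false, so (Dia q or Dia p) or Box s is false.
    At w: Dia q is false, Dia p is false, so Dia q or Dia p is false.
      At w: Dia q requires q at some successor in {u, v}.
        At u: q is false.
        At v: q is false.
      So Dia q is false at w.
      At w: Dia p requires p at some successor in {u, v}.
        At u: p is false.
        At v: p is false.
      So Dia p is false at w.
    At w: Box s requires s at every successor {u, v}.
      s fails at v, so Box s is false at w.
Satisfying worlds: {u, v, x, y, z, t, m, n}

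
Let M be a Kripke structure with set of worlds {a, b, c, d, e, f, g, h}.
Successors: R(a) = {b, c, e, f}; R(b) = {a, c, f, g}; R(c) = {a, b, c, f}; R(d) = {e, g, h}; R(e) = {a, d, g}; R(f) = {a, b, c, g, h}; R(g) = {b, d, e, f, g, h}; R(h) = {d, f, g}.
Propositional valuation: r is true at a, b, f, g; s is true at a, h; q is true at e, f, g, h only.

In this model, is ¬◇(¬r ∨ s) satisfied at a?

At a: ◇(¬r ∨ s) is true, so ¬◇(¬r ∨ s) is false.
  At a: ◇(¬r ∨ s) requires ¬r ∨ s at some successor in {b, c, e, f}.
    ¬r ∨ s holds at c, so ◇(¬r ∨ s) is true at a.

No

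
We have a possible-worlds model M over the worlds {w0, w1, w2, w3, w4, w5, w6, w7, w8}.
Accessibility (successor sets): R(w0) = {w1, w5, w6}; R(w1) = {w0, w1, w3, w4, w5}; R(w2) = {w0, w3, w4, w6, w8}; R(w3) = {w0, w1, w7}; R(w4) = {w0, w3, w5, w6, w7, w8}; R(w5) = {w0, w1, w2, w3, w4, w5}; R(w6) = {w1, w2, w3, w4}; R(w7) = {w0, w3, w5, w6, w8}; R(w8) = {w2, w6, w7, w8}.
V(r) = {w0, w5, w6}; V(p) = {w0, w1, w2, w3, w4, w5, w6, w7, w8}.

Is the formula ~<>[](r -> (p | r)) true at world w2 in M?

No

At w2: <>[](r -> (p | r)) is true, so ~<>[](r -> (p | r)) is false.
  At w2: <>[](r -> (p | r)) requires [](r -> (p | r)) at some successor in {w0, w3, w4, w6, w8}.
    [](r -> (p | r)) holds at w0, so <>[](r -> (p | r)) is true at w2.
      At w0: [](r -> (p | r)) requires r -> (p | r) at every successor {w1, w5, w6}.
        At w1: r -> (p | r) is true.
        At w5: r -> (p | r) is true.
        At w6: r -> (p | r) is true.
      So [](r -> (p | r)) is true at w0.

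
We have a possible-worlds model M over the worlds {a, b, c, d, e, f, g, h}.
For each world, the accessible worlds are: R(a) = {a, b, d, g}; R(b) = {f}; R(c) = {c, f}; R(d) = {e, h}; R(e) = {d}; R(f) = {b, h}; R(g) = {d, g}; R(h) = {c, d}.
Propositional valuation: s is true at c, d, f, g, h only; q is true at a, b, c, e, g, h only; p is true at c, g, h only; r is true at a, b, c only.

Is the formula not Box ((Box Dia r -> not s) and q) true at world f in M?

At f: Box ((Box Dia r -> not s) and q) is true, so not Box ((Box Dia r -> not s) and q) is false.
  At f: Box ((Box Dia r -> not s) and q) requires (Box Dia r -> not s) and q at every successor {b, h}.
      At b: Box Dia r -> not s is true, q is true, so (Box Dia r -> not s) and q is true.
      At h: Box Dia r -> not s is true, q is true, so (Box Dia r -> not s) and q is true.
  So Box ((Box Dia r -> not s) and q) is true at f.

No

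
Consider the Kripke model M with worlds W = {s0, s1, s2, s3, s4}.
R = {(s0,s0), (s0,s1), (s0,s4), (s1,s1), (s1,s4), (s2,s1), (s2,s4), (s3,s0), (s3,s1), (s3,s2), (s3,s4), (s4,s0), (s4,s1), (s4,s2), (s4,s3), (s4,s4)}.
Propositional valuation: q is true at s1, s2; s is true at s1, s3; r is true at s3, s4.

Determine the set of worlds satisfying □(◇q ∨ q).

Let φ = □(◇q ∨ q). Evaluate φ at each world:
  s0 (successors {s0, s1, s4}): φ is true.
  s1 (successors {s1, s4}): φ is true.
  s2 (successors {s1, s4}): φ is true.
  s3 (successors {s0, s1, s2, s4}): φ is true.
  s4 (successors {s0, s1, s2, s3, s4}): φ is true.
For instance, at s3:
  At s3: □(◇q ∨ q) requires ◇q ∨ q at every successor {s0, s1, s2, s4}.
    At s0: ◇q ∨ q is true.
    At s1: ◇q ∨ q is true.
    At s2: ◇q ∨ q is true.
    At s4: ◇q ∨ q is true.
  So □(◇q ∨ q) is true at s3.
Satisfying worlds: {s0, s1, s2, s3, s4}

s0, s1, s2, s3, s4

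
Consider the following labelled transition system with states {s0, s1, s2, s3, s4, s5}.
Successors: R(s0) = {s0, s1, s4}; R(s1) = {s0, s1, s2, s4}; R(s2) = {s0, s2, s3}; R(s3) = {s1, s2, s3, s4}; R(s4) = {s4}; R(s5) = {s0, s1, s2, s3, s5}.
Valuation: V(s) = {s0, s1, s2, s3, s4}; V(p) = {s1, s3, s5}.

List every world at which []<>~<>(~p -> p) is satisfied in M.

s0, s4

Let φ = []<>~<>(~p -> p). Evaluate φ at each world:
  s0 (successors {s0, s1, s4}): φ is true.
  s1 (successors {s0, s1, s2, s4}): φ is false.
  s2 (successors {s0, s2, s3}): φ is false.
  s3 (successors {s1, s2, s3, s4}): φ is false.
  s4 (successors {s4}): φ is true.
  s5 (successors {s0, s1, s2, s3, s5}): φ is false.
For instance, at s2:
  At s2: []<>~<>(~p -> p) requires <>~<>(~p -> p) at every successor {s0, s2, s3}.
    <>~<>(~p -> p) fails at s2, so []<>~<>(~p -> p) is false at s2.
      At s2: <>~<>(~p -> p) requires ~<>(~p -> p) at some successor in {s0, s2, s3}.
        At s0: ~<>(~p -> p) is false.
        At s2: ~<>(~p -> p) is false.
        At s3: ~<>(~p -> p) is false.
      So <>~<>(~p -> p) is false at s2.
Satisfying worlds: {s0, s4}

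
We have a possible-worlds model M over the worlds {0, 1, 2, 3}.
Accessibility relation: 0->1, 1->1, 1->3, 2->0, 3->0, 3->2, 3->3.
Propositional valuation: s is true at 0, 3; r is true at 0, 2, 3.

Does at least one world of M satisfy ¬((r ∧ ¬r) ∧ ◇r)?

Let φ = ¬((r ∧ ¬r) ∧ ◇r). Evaluate φ at each world:
  0 (successors {1}): φ is true.
  1 (successors {1, 3}): φ is true.
  2 (successors {0}): φ is true.
  3 (successors {0, 2, 3}): φ is true.
Detail at 0 (witness):
  At 0: (r ∧ ¬r) ∧ ◇r is false, so ¬((r ∧ ¬r) ∧ ◇r) is true.
    At 0: r ∧ ¬r is false, ◇r is false, so (r ∧ ¬r) ∧ ◇r is false.
      At 0: ◇r requires r at some successor in {1}.
        At 1: r is false.
      So ◇r is false at 0.

Yes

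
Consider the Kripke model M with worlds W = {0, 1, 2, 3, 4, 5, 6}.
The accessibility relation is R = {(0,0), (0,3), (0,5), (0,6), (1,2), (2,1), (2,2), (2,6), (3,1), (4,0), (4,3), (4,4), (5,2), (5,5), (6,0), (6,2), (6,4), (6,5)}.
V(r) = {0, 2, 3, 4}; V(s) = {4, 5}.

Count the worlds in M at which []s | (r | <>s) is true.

Recall that []ψ holds at a world iff ψ holds at every accessible world, and <>ψ holds iff ψ holds at some accessible world.
Let φ = []s | (r | <>s). Evaluate φ at each world:
  0 (successors {0, 3, 5, 6}): φ is true.
  1 (successors {2}): φ is false.
  2 (successors {1, 2, 6}): φ is true.
  3 (successors {1}): φ is true.
  4 (successors {0, 3, 4}): φ is true.
  5 (successors {2, 5}): φ is true.
  6 (successors {0, 2, 4, 5}): φ is true.
For instance, at 3:
  At 3: []s is false, r | <>s is true, so []s | (r | <>s) is true.
    At 3: []s requires s at every successor {1}.
      s fails at 1, so []s is false at 3.
    At 3: r is true, <>s is false, so r | <>s is true.
      At 3: <>s requires s at some successor in {1}.
        At 1: s is false.
      So <>s is false at 3.
Satisfying worlds: {0, 2, 3, 4, 5, 6}

6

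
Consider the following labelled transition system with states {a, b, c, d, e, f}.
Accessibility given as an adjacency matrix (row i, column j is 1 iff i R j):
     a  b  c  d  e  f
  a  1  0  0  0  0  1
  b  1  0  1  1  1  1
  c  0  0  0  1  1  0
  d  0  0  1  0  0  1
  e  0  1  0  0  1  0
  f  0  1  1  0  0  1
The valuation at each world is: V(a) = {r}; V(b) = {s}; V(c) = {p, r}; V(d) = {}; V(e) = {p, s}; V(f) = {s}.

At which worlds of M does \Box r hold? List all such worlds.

none

Let φ = \Box r. Evaluate φ at each world:
  a (successors {a, f}): φ is false.
  b (successors {a, c, d, e, f}): φ is false.
  c (successors {d, e}): φ is false.
  d (successors {c, f}): φ is false.
  e (successors {b, e}): φ is false.
  f (successors {b, c, f}): φ is false.
For instance, at e:
  At e: \Box r requires r at every successor {b, e}.
    r fails at b, so \Box r is false at e.
Satisfying worlds: none.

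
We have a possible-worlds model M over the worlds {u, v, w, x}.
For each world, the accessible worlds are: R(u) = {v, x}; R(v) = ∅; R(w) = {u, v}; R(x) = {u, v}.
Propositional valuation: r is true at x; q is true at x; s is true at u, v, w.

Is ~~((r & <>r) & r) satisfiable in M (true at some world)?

Let φ = ~~((r & <>r) & r). Evaluate φ at each world:
  u (successors {v, x}): φ is false.
  v (successors ∅): φ is false.
  w (successors {u, v}): φ is false.
  x (successors {u, v}): φ is false.
For instance, at w:
  At w: ~((r & <>r) & r) is true, so ~~((r & <>r) & r) is false.
    At w: (r & <>r) & r is false, so ~((r & <>r) & r) is true.
      At w: r & <>r is false, r is false, so (r & <>r) & r is false.

No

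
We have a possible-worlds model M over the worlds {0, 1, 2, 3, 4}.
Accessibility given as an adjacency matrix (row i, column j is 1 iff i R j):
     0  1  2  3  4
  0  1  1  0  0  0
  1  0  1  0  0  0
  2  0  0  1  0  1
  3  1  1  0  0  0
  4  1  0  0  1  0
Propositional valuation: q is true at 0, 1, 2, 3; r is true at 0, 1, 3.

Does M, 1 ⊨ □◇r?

At 1: □◇r requires ◇r at every successor {1}.
    At 1: ◇r requires r at some successor in {1}.
      r holds at 1, so ◇r is true at 1.
So □◇r is true at 1.

Yes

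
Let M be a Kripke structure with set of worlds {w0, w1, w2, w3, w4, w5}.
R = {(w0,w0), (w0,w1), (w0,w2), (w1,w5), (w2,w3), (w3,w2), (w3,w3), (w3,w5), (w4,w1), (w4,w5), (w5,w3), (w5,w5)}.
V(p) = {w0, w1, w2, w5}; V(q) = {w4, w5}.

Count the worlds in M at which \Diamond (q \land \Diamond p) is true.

Let φ = \Diamond (q \land \Diamond p). Evaluate φ at each world:
  w0 (successors {w0, w1, w2}): φ is false.
  w1 (successors {w5}): φ is true.
  w2 (successors {w3}): φ is false.
  w3 (successors {w2, w3, w5}): φ is true.
  w4 (successors {w1, w5}): φ is true.
  w5 (successors {w3, w5}): φ is true.
For instance, at w3:
  At w3: \Diamond (q \land \Diamond p) requires q \land \Diamond p at some successor in {w2, w3, w5}.
    q \land \Diamond p holds at w5, so \Diamond (q \land \Diamond p) is true at w3.
      At w5: q is true, \Diamond p is true, so q \land \Diamond p is true.
Satisfying worlds: {w1, w3, w4, w5}

4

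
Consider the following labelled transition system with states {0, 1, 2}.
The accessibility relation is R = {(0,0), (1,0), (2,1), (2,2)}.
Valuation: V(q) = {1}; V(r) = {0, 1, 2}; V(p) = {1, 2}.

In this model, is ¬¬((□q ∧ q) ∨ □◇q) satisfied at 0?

No

Recall that □ψ holds at a world iff ψ holds at every accessible world, and ◇ψ holds iff ψ holds at some accessible world.
At 0: ¬((□q ∧ q) ∨ □◇q) is true, so ¬¬((□q ∧ q) ∨ □◇q) is false.
  At 0: (□q ∧ q) ∨ □◇q is false, so ¬((□q ∧ q) ∨ □◇q) is true.
    At 0: □q ∧ q is false, □◇q is false, so (□q ∧ q) ∨ □◇q is false.
      At 0: □q is false, q is false, so □q ∧ q is false.
      At 0: □◇q requires ◇q at every successor {0}.
        ◇q fails at 0, so □◇q is false at 0.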